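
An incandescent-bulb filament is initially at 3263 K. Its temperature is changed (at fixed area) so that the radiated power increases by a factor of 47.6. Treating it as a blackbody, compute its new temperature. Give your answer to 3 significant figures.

T₂ ≈ 8.57×10³ K

P ∝ T⁴, so T₂/T₁ = (P₂/P₁)^(1/4) = (47.6)^(1/4) = 2.62665.
T₂ = 3263 × 2.62665 = 8.57×10³ K.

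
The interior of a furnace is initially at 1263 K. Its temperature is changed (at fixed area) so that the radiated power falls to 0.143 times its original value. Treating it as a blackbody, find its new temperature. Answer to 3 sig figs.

P ∝ T⁴, so T₂/T₁ = (P₂/P₁)^(1/4) = (0.143)^(1/4) = 0.614942.
T₂ = 1263 × 0.614942 = 777 K.

T₂ ≈ 777 K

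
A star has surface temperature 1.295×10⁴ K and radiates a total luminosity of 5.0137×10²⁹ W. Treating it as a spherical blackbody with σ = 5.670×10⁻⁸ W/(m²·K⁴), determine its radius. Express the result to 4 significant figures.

R ≈ 5.002×10⁹ m

L = 4πR²σT⁴ ⇒ R = √(L/(4πσT⁴)).
σT⁴ = 1.59464×10⁹ W/m², so R = √(5.0137×10²⁹/(4π×1.59464×10⁹)) = 5.002×10⁹ m.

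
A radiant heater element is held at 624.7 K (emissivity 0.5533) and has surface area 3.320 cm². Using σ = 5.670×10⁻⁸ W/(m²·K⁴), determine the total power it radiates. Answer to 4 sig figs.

Area A = 3.320 cm² = 3.320×10⁻⁴ m².
P = εσAT⁴ = 0.5533 × 5.670×10⁻⁸ × 3.320×10⁻⁴ × (624.7)⁴ = 1.586 W.

P ≈ 1.586 W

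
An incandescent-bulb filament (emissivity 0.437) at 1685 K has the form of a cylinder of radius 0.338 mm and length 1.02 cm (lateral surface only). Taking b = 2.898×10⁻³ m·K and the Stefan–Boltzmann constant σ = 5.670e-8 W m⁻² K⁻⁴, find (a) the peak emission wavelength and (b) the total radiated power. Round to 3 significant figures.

λ_max ≈ 1.72 μm; P ≈ 4.33 W

(a) λ_max = b/T = 2.898×10⁻³/1685 = 1.720×10⁻⁶ m = 1.72 μm.
Lateral area A = 2πrL = 2π×3.38×10⁻⁴×0.0102 = 2.16619×10⁻⁵ m².
(b) P = εσAT⁴ = 0.437×5.670×10⁻⁸×2.16619×10⁻⁵×(1685)⁴ = 4.33 W.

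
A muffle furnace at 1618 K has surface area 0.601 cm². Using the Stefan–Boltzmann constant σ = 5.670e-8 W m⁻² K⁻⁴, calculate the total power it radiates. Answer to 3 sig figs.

P ≈ 23.4 W

Area A = 0.601 cm² = 6.01×10⁻⁵ m².
P = σAT⁴ = 5.670×10⁻⁸ × 6.01×10⁻⁵ × (1618)⁴ = 23.4 W.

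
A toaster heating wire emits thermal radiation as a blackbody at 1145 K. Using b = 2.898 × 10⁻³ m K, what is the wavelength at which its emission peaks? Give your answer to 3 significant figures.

Wien's displacement law: λ_max = b/T = (2.898×10⁻³ m·K)/(1145 K) = 2.531×10⁻⁶ m.
That is 2.53×10³ nm, in the infrared range.

λ_max ≈ 2.53×10³ nm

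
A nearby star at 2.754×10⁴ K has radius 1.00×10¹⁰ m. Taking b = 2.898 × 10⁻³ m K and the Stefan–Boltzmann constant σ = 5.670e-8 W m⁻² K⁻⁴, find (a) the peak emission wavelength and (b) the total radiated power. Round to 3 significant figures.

λ_max ≈ 105 nm; P ≈ 4.10×10³¹ W

(a) λ_max = b/T = 2.898×10⁻³/2.754×10⁴ = 1.052×10⁻⁷ m = 105 nm.
Surface area A = 4πR² = 4π(1.00×10¹⁰ m)² = 1.25664×10²¹ m².
(b) P = σAT⁴ = 5.670×10⁻⁸×1.25664×10²¹×(2.754×10⁴)⁴ = 4.10×10³¹ W.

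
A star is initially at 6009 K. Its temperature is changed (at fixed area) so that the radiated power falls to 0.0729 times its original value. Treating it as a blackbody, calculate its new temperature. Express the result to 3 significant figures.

P ∝ T⁴, so T₂/T₁ = (P₂/P₁)^(1/4) = (0.0729)^(1/4) = 0.519615.
T₂ = 6009 × 0.519615 = 3.12×10³ K.

T₂ ≈ 3.12×10³ K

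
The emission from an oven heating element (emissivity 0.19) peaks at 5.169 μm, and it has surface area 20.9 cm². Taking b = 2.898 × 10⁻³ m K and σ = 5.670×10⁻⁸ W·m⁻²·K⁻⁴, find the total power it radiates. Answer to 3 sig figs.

P ≈ 2.22 W

Wien's law: T = b/λ_max = 2.898×10⁻³/5.169×10⁻⁶ = 560.650 K.
Area A = 20.9 cm² = 2.09×10⁻³ m².
Then P = εσAT⁴ = 0.19×5.670×10⁻⁸×2.09×10⁻³×(560.650)⁴ = 2.22 W.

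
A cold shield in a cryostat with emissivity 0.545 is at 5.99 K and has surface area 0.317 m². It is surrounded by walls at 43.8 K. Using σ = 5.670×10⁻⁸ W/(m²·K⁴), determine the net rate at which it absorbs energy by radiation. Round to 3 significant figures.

Area A = 0.317 m².
Net radiated power P_net = εσA(T⁴ − T₀⁴) = 0.545×5.670×10⁻⁸×0.317×(5.99⁴ − 43.8⁴).
T⁴ − T₀⁴ = 1287.38 − 3.68041×10⁶ = -3.67912×10⁶ K⁴, so P_net = -0.0360 W — negative, meaning a net gain of 0.0360 W.

Net gain ≈ 0.0360 W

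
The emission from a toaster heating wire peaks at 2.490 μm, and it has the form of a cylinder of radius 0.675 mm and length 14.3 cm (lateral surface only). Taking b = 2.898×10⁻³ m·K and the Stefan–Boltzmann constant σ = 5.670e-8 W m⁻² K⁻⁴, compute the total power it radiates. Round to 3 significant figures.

P ≈ 63.1 W

Wien's law: T = b/λ_max = 2.898×10⁻³/2.490×10⁻⁶ = 1163.86 K.
Lateral area A = 2πrL = 2π×6.75×10⁻⁴×0.143 = 6.06484×10⁻⁴ m².
Then P = σAT⁴ = 5.670×10⁻⁸×6.06484×10⁻⁴×(1163.86)⁴ = 63.1 W.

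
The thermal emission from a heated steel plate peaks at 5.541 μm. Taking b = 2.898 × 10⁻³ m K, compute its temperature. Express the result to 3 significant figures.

T ≈ 523 K

Wien's law gives T = b/λ_max = (2.898×10⁻³ m·K)/(5.541×10⁻⁶ m) = 523 K.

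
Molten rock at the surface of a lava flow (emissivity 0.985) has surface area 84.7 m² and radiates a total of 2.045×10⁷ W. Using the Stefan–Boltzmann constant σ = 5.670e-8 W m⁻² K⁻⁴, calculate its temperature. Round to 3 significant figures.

Area A = 84.7 m².
P = εσAT⁴ ⇒ T = (P/(εσA))^(1/4) = (2.045×10⁷/(0.985×5.670×10⁻⁸×84.7))^(1/4) = 1.44×10³ K.

T ≈ 1.44×10³ K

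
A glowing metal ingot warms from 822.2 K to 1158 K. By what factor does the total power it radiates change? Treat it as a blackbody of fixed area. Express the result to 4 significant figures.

P ∝ T⁴, so P₂/P₁ = (T₂/T₁)⁴ = (1158/822.2)⁴ = (1.40842)⁴ = 3.935.

P₂/P₁ ≈ 3.935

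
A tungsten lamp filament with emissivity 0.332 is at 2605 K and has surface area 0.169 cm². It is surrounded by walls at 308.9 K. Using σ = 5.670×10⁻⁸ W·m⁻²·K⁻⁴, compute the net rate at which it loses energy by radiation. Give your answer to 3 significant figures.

Area A = 0.169 cm² = 1.69×10⁻⁵ m².
Net radiated power P_net = εσA(T⁴ − T₀⁴) = 0.332×5.670×10⁻⁸×1.69×10⁻⁵×(2605⁴ − 308.9⁴).
T⁴ − T₀⁴ = 4.60501×10¹³ − 9.10483×10⁹ = 4.60410×10¹³ K⁴, so P_net = 14.6 W.

Net loss ≈ 14.6 W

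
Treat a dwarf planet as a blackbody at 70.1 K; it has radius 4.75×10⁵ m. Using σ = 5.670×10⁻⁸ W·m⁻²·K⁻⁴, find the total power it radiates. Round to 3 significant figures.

P ≈ 3.88×10¹² W

Surface area A = 4πR² = 4π(4.75×10⁵ m)² = 2.83529×10¹² m².
P = σAT⁴ = 5.670×10⁻⁸ × 2.83529×10¹² × (70.1)⁴ = 3.88×10¹² W.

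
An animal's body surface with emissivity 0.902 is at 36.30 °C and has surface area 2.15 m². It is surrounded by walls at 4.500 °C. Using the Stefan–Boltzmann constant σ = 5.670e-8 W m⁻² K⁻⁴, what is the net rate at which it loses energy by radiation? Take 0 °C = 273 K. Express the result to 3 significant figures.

Net loss ≈ 354 W

T = 36.30 °C + 273 = 309.30 K.
Surroundings: T = 4.500 °C + 273 = 277.500 K.
Area A = 2.15 m².
Net radiated power P_net = εσA(T⁴ − T₀⁴) = 0.902×5.670×10⁻⁸×2.15×(309.30⁴ − 277.500⁴).
T⁴ − T₀⁴ = 9.15208×10⁹ − 5.92996×10⁹ = 3.22212×10⁹ K⁴, so P_net = 354 W.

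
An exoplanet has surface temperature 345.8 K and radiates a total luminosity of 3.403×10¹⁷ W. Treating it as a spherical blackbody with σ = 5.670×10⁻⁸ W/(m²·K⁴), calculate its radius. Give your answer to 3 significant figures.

L = 4πR²σT⁴ ⇒ R = √(L/(4πσT⁴)).
σT⁴ = 810.743 W/m², so R = √(3.403×10¹⁷/(4π×810.743)) = 5.78×10⁶ m.

R ≈ 5.78×10⁶ m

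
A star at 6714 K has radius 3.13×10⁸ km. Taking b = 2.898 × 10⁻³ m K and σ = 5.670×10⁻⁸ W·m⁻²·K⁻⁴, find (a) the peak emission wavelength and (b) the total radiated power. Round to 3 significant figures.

(a) λ_max = b/T = 2.898×10⁻³/6714 = 4.316×10⁻⁷ m = 0.432 μm.
Surface area A = 4πR² = 4π(3.13×10¹¹ m)² = 1.23111×10²⁴ m².
(b) P = σAT⁴ = 5.670×10⁻⁸×1.23111×10²⁴×(6714)⁴ = 1.42×10³² W.

λ_max ≈ 0.432 μm; P ≈ 1.42×10³² W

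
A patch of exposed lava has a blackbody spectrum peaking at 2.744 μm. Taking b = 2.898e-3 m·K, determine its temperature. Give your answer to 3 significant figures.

Wien's law gives T = b/λ_max = (2.898×10⁻³ m·K)/(2.744×10⁻⁶ m) = 1.06×10³ K.

T ≈ 1.06×10³ K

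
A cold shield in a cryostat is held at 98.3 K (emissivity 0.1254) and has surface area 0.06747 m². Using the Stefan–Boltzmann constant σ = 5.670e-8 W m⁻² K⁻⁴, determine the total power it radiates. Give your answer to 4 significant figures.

Area A = 0.06747 m².
P = εσAT⁴ = 0.1254 × 5.670×10⁻⁸ × 0.06747 × (98.3)⁴ = 0.04479 W.

P ≈ 0.04479 W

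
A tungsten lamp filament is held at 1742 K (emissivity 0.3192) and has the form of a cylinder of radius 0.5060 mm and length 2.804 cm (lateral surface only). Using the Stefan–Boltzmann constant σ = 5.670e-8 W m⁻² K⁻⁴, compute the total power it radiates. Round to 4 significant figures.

Lateral area A = 2πrL = 2π×5.060×10⁻⁴×0.02804 = 8.91473×10⁻⁵ m².
P = εσAT⁴ = 0.3192 × 5.670×10⁻⁸ × 8.91473×10⁻⁵ × (1742)⁴ = 14.86 W.

P ≈ 14.86 W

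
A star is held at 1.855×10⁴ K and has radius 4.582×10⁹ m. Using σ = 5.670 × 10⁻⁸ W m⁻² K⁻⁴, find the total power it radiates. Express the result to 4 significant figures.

P ≈ 1.771×10³⁰ W

Surface area A = 4πR² = 4π(4.582×10⁹ m)² = 2.63827×10²⁰ m².
P = σAT⁴ = 5.670×10⁻⁸ × 2.63827×10²⁰ × (1.855×10⁴)⁴ = 1.771×10³⁰ W.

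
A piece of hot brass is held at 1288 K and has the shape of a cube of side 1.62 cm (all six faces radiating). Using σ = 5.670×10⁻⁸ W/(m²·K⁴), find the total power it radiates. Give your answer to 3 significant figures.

Area A = 6s² = 6×(0.0162 m)² = 1.57464×10⁻³ m².
P = σAT⁴ = 5.670×10⁻⁸ × 1.57464×10⁻³ × (1288)⁴ = 246 W.

P ≈ 246 W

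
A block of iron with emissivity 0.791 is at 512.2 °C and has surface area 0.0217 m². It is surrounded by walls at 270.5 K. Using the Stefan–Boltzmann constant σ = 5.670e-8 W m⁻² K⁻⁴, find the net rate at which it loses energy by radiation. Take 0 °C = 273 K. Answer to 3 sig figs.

Net loss ≈ 365 W

T = 512.2 °C + 273 = 785.2 K.
Area A = 0.0217 m².
Net radiated power P_net = εσA(T⁴ − T₀⁴) = 0.791×5.670×10⁻⁸×0.0217×(785.2⁴ − 270.5⁴).
T⁴ − T₀⁴ = 3.80120×10¹¹ − 5.35389×10⁹ = 3.74766×10¹¹ K⁴, so P_net = 365 W.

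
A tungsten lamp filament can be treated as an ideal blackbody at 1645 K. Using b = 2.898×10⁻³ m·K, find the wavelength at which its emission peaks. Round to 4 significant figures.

λ_max ≈ 1.762 μm

Wien's displacement law: λ_max = b/T = (2.898×10⁻³ m·K)/(1645 K) = 1.7617×10⁻⁶ m.
That is 1.762 μm, in the infrared range.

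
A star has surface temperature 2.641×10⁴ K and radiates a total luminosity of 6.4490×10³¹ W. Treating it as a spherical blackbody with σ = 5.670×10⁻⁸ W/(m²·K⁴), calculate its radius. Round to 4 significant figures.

R ≈ 1.364×10¹⁰ m

L = 4πR²σT⁴ ⇒ R = √(L/(4πσT⁴)).
σT⁴ = 2.75840×10¹⁰ W/m², so R = √(6.4490×10³¹/(4π×2.75840×10¹⁰)) = 1.364×10¹⁰ m.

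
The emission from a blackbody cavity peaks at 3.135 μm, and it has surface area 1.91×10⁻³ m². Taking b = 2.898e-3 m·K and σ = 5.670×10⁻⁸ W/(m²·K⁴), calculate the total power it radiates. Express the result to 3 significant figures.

P ≈ 79.1 W

Wien's law: T = b/λ_max = 2.898×10⁻³/3.135×10⁻⁶ = 924.402 K.
Area A = 1.91×10⁻³ m².
Then P = σAT⁴ = 5.670×10⁻⁸×1.91×10⁻³×(924.402)⁴ = 79.1 W.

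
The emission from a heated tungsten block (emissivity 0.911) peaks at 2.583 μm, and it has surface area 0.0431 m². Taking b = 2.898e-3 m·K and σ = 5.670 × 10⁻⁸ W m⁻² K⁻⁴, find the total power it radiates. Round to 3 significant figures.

Wien's law: T = b/λ_max = 2.898×10⁻³/2.583×10⁻⁶ = 1121.95 K.
Area A = 0.0431 m².
Then P = εσAT⁴ = 0.911×5.670×10⁻⁸×0.0431×(1121.95)⁴ = 3.53×10³ W.

P ≈ 3.53×10³ W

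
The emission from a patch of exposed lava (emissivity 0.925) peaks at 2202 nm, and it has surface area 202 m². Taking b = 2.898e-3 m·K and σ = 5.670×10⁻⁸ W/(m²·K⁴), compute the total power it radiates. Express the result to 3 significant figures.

Wien's law: T = b/λ_max = 2.898×10⁻³/2.202×10⁻⁶ = 1316.08 K.
Area A = 202 m².
Then P = εσAT⁴ = 0.925×5.670×10⁻⁸×202×(1316.08)⁴ = 3.18×10⁷ W.

P ≈ 3.18×10⁷ W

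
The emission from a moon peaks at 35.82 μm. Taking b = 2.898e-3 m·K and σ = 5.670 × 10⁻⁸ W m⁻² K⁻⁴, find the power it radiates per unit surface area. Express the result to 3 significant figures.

Wien's law: T = b/λ_max = 2.898×10⁻³/3.582×10⁻⁵ = 80.9045 K.
Then I = σT⁴ = 5.670×10⁻⁸×(80.9045)⁴ = 2.43 W/m².

I ≈ 2.43 W/m²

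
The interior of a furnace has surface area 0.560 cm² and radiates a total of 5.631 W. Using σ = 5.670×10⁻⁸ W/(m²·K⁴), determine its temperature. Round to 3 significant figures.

T ≈ 1.15×10³ K

Area A = 0.560 cm² = 5.60×10⁻⁵ m².
P = σAT⁴ ⇒ T = (P/(σA))^(1/4) = (5.631/(5.670×10⁻⁸×5.60×10⁻⁵))^(1/4) = 1.15×10³ K.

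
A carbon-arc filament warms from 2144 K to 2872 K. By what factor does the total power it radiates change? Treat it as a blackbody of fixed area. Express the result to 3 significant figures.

P₂/P₁ ≈ 3.22

P ∝ T⁴, so P₂/P₁ = (T₂/T₁)⁴ = (2872/2144)⁴ = (1.33955)⁴ = 3.22.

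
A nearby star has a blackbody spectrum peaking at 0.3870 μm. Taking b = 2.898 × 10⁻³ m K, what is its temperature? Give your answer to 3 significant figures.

Wien's law gives T = b/λ_max = (2.898×10⁻³ m·K)/(3.870×10⁻⁷ m) = 7.49×10³ K.

T ≈ 7.49×10³ K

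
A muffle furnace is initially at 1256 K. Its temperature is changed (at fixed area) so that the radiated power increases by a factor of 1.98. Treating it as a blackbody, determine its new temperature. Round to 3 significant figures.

T₂ ≈ 1.49×10³ K

P ∝ T⁴, so T₂/T₁ = (P₂/P₁)^(1/4) = (1.98)^(1/4) = 1.18622.
T₂ = 1256 × 1.18622 = 1.49×10³ K.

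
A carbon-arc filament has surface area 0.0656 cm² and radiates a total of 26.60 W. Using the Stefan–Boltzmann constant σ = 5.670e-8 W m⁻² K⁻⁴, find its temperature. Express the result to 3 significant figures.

Area A = 0.0656 cm² = 6.56×10⁻⁶ m².
P = σAT⁴ ⇒ T = (P/(σA))^(1/4) = (26.60/(5.670×10⁻⁸×6.56×10⁻⁶))^(1/4) = 2.91×10³ K.

T ≈ 2.91×10³ K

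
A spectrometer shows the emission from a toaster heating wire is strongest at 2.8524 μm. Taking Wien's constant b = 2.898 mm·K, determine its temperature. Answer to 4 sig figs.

T ≈ 1016 K

Wien's law gives T = b/λ_max = (2.898×10⁻³ m·K)/(2.8524×10⁻⁶ m) = 1016 K.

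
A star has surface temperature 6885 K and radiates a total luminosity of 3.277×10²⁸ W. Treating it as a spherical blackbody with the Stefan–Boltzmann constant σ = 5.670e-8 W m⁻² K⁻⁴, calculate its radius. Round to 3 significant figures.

L = 4πR²σT⁴ ⇒ R = √(L/(4πσT⁴)).
σT⁴ = 1.27409×10⁸ W/m², so R = √(3.277×10²⁸/(4π×1.27409×10⁸)) = 4.52×10⁹ m.

R ≈ 4.52×10⁹ m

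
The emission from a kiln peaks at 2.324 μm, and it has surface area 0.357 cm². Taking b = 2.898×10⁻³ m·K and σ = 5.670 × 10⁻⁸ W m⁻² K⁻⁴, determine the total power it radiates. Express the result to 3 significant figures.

P ≈ 4.89 W

Wien's law: T = b/λ_max = 2.898×10⁻³/2.324×10⁻⁶ = 1246.99 K.
Area A = 0.357 cm² = 3.57×10⁻⁵ m².
Then P = σAT⁴ = 5.670×10⁻⁸×3.57×10⁻⁵×(1246.99)⁴ = 4.89 W.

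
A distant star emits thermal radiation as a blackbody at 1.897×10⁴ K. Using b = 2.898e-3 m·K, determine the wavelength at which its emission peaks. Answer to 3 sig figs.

Wien's displacement law: λ_max = b/T = (2.898×10⁻³ m·K)/(1.897×10⁴ K) = 1.528×10⁻⁷ m.
That is 153 nm, in the ultraviolet range.

λ_max ≈ 153 nm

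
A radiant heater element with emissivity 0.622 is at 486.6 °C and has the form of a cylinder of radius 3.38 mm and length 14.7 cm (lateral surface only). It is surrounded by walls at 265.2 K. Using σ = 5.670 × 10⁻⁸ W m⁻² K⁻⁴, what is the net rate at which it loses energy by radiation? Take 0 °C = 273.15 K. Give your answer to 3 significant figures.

Net loss ≈ 36.1 W

T = 486.6 °C + 273.15 = 759.75 K.
Lateral area A = 2πrL = 2π×3.38×10⁻³×0.147 = 3.12186×10⁻³ m².
Net radiated power P_net = εσA(T⁴ − T₀⁴) = 0.622×5.670×10⁻⁸×3.12186×10⁻³×(759.75⁴ − 265.2⁴).
T⁴ − T₀⁴ = 3.33183×10¹¹ − 4.94646×10⁹ = 3.28237×10¹¹ K⁴, so P_net = 36.1 W.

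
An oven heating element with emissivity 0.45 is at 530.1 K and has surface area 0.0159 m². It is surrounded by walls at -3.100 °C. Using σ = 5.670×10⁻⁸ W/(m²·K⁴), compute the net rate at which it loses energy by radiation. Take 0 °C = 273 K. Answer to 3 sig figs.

Surroundings: T = -3.100 °C + 273 = 269.900 K.
Area A = 0.0159 m².
Net radiated power P_net = εσA(T⁴ − T₀⁴) = 0.45×5.670×10⁻⁸×0.0159×(530.1⁴ − 269.900⁴).
T⁴ − T₀⁴ = 7.89644×10¹⁰ − 5.30654×10⁹ = 7.36579×10¹⁰ K⁴, so P_net = 29.9 W.

Net loss ≈ 29.9 W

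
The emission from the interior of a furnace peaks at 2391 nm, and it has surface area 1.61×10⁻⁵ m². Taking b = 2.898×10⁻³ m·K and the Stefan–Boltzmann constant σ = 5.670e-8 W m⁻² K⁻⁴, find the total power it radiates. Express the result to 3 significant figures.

P ≈ 1.97 W

Wien's law: T = b/λ_max = 2.898×10⁻³/2.391×10⁻⁶ = 1212.05 K.
Area A = 1.61×10⁻⁵ m².
Then P = σAT⁴ = 5.670×10⁻⁸×1.61×10⁻⁵×(1212.05)⁴ = 1.97 W.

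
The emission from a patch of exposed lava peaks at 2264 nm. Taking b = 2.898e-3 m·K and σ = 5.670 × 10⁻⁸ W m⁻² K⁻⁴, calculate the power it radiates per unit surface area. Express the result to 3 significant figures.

I ≈ 1.52×10⁵ W/m²

Wien's law: T = b/λ_max = 2.898×10⁻³/2.264×10⁻⁶ = 1280.04 K.
Then I = σT⁴ = 5.670×10⁻⁸×(1280.04)⁴ = 1.52×10⁵ W/m².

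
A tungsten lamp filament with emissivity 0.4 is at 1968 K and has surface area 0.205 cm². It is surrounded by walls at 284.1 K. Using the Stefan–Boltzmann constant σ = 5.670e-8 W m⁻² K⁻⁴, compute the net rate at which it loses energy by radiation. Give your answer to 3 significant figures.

Net loss ≈ 6.97 W

Area A = 0.205 cm² = 2.05×10⁻⁵ m².
Net radiated power P_net = εσA(T⁴ − T₀⁴) = 0.4×5.670×10⁻⁸×2.05×10⁻⁵×(1968⁴ − 284.1⁴).
T⁴ − T₀⁴ = 1.50003×10¹³ − 6.51456×10⁹ = 1.49938×10¹³ K⁴, so P_net = 6.97 W.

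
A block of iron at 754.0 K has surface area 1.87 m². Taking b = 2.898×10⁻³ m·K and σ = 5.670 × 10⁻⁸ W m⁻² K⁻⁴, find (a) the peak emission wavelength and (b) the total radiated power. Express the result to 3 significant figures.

λ_max ≈ 3.84 μm; P ≈ 3.43×10⁴ W

(a) λ_max = b/T = 2.898×10⁻³/754.0 = 3.844×10⁻⁶ m = 3.84 μm.
Area A = 1.87 m².
(b) P = σAT⁴ = 5.670×10⁻⁸×1.87×(754.0)⁴ = 3.43×10⁴ W.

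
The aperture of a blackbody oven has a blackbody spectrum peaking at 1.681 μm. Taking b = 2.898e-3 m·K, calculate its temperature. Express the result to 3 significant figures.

T ≈ 1.72×10³ K

Wien's law gives T = b/λ_max = (2.898×10⁻³ m·K)/(1.681×10⁻⁶ m) = 1.72×10³ K.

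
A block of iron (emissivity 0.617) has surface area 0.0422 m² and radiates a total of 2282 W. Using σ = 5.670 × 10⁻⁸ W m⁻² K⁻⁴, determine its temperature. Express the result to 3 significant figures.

Area A = 0.0422 m².
P = εσAT⁴ ⇒ T = (P/(εσA))^(1/4) = (2282/(0.617×5.670×10⁻⁸×0.0422))^(1/4) = 1.12×10³ K.

T ≈ 1.12×10³ K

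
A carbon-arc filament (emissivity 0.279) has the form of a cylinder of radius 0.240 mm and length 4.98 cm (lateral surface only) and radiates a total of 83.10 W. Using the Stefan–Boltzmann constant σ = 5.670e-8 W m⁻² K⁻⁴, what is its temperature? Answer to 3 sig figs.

T ≈ 2.89×10³ K

Lateral area A = 2πrL = 2π×2.40×10⁻⁴×0.0498 = 7.50966×10⁻⁵ m².
P = εσAT⁴ ⇒ T = (P/(εσA))^(1/4) = (83.10/(0.279×5.670×10⁻⁸×7.50966×10⁻⁵))^(1/4) = 2.89×10³ K.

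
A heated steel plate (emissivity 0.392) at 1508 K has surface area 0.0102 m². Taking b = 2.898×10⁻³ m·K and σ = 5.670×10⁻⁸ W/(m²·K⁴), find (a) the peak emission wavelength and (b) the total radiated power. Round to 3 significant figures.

λ_max ≈ 1.92×10³ nm; P ≈ 1.17×10³ W

(a) λ_max = b/T = 2.898×10⁻³/1508 = 1.922×10⁻⁶ m = 1.92×10³ nm.
Area A = 0.0102 m².
(b) P = εσAT⁴ = 0.392×5.670×10⁻⁸×0.0102×(1508)⁴ = 1.17×10³ W.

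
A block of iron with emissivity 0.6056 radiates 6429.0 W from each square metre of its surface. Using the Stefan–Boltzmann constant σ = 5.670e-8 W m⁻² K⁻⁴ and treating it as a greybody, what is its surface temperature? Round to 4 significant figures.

T ≈ 657.8 K

I = εσT⁴, so T = (I/εσ)^(1/4) = (6429.0/(0.6056×5.670×10⁻⁸))^(1/4) = 657.8 K.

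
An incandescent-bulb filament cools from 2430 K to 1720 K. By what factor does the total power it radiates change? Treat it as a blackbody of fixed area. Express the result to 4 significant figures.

P₂/P₁ ≈ 0.2510

P ∝ T⁴, so P₂/P₁ = (T₂/T₁)⁴ = (1720/2430)⁴ = (0.707819)⁴ = 0.2510.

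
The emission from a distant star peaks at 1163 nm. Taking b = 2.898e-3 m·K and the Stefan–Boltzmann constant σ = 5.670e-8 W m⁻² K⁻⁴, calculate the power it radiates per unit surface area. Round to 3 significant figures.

I ≈ 2.19×10⁶ W/m²

Wien's law: T = b/λ_max = 2.898×10⁻³/1.163×10⁻⁶ = 2491.83 K.
Then I = σT⁴ = 5.670×10⁻⁸×(2491.83)⁴ = 2.19×10⁶ W/m².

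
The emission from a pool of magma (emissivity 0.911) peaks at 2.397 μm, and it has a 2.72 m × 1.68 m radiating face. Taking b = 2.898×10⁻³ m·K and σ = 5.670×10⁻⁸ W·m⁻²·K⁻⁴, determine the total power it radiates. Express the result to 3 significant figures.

P ≈ 5.04×10⁵ W

Wien's law: T = b/λ_max = 2.898×10⁻³/2.397×10⁻⁶ = 1209.01 K.
Area A = 2.72 × 1.68 = 4.5696 m².
Then P = εσAT⁴ = 0.911×5.670×10⁻⁸×4.5696×(1209.01)⁴ = 5.04×10⁵ W.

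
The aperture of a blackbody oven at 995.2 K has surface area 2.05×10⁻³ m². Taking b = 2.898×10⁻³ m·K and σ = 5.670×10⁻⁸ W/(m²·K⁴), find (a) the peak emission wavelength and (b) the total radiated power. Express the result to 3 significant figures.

(a) λ_max = b/T = 2.898×10⁻³/995.2 = 2.912×10⁻⁶ m = 2.91×10³ nm.
Area A = 2.05×10⁻³ m².
(b) P = σAT⁴ = 5.670×10⁻⁸×2.05×10⁻³×(995.2)⁴ = 114 W.

λ_max ≈ 2.91×10³ nm; P ≈ 114 W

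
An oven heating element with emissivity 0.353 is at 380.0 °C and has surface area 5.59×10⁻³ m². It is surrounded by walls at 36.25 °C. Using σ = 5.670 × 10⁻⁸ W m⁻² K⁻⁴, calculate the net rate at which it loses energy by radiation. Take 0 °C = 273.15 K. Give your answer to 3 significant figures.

T = 380.0 °C + 273.15 = 653.15 K.
Surroundings: T = 36.25 °C + 273.15 = 309.40 K.
Area A = 5.59×10⁻³ m².
Net radiated power P_net = εσA(T⁴ − T₀⁴) = 0.353×5.670×10⁻⁸×5.59×10⁻³×(653.15⁴ − 309.40⁴).
T⁴ − T₀⁴ = 1.81992×10¹¹ − 9.16392×10⁹ = 1.72828×10¹¹ K⁴, so P_net = 19.3 W.

Net loss ≈ 19.3 W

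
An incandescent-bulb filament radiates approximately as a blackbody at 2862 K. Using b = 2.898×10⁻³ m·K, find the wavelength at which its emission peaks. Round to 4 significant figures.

λ_max ≈ 1.013 μm

Wien's displacement law: λ_max = b/T = (2.898×10⁻³ m·K)/(2862 K) = 1.0126×10⁻⁶ m.
That is 1.013 μm, in the infrared range.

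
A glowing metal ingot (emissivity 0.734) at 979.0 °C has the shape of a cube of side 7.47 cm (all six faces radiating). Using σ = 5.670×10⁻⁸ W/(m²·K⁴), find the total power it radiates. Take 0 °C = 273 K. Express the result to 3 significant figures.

T = 979.0 °C + 273 = 1252.0 K.
Area A = 6s² = 6×(0.0747 m)² = 0.0334805 m².
P = εσAT⁴ = 0.734 × 5.670×10⁻⁸ × 0.0334805 × (1252.0)⁴ = 3.42×10³ W.

P ≈ 3.42×10³ W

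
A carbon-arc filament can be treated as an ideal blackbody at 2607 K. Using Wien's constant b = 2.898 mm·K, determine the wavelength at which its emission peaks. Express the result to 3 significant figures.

Wien's displacement law: λ_max = b/T = (2.898×10⁻³ m·K)/(2607 K) = 1.112×10⁻⁶ m.
That is 1.11 μm, in the infrared range.

λ_max ≈ 1.11 μm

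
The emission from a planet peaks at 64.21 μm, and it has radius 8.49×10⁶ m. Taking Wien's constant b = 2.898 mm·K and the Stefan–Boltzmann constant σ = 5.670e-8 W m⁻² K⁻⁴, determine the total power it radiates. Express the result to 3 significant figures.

Wien's law: T = b/λ_max = 2.898×10⁻³/6.421×10⁻⁵ = 45.1332 K.
Surface area A = 4πR² = 4π(8.49×10⁶ m)² = 9.05785×10¹⁴ m².
Then P = σAT⁴ = 5.670×10⁻⁸×9.05785×10¹⁴×(45.1332)⁴ = 2.13×10¹⁴ W.

P ≈ 2.13×10¹⁴ W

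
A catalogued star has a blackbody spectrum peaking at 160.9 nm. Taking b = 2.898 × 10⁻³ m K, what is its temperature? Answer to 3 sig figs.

T ≈ 1.80×10⁴ K

Wien's law gives T = b/λ_max = (2.898×10⁻³ m·K)/(1.609×10⁻⁷ m) = 1.80×10⁴ K.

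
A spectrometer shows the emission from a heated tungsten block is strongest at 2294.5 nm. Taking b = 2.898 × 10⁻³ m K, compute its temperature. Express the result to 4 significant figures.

T ≈ 1263 K

Wien's law gives T = b/λ_max = (2.898×10⁻³ m·K)/(2.2945×10⁻⁶ m) = 1263 K.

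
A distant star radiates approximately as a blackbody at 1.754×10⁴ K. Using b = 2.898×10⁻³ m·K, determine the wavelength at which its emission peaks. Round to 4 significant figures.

Wien's displacement law: λ_max = b/T = (2.898×10⁻³ m·K)/(1.754×10⁴ K) = 1.6522×10⁻⁷ m.
That is 165.2 nm, in the ultraviolet range.

λ_max ≈ 165.2 nm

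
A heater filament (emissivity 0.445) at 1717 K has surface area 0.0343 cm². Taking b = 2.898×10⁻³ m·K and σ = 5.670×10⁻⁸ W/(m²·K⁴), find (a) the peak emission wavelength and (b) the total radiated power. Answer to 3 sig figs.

(a) λ_max = b/T = 2.898×10⁻³/1717 = 1.688×10⁻⁶ m = 1.69 μm.
Area A = 0.0343 cm² = 3.43×10⁻⁶ m².
(b) P = εσAT⁴ = 0.445×5.670×10⁻⁸×3.43×10⁻⁶×(1717)⁴ = 0.752 W.

λ_max ≈ 1.69 μm; P ≈ 0.752 W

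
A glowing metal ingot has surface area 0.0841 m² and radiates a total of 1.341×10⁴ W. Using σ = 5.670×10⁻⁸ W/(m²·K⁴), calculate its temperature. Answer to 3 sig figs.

Area A = 0.0841 m².
P = σAT⁴ ⇒ T = (P/(σA))^(1/4) = (1.341×10⁴/(5.670×10⁻⁸×0.0841))^(1/4) = 1.29×10³ K.

T ≈ 1.29×10³ K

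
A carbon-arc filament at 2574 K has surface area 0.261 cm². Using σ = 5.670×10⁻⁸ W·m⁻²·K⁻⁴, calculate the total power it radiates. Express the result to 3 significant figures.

Area A = 0.261 cm² = 2.61×10⁻⁵ m².
P = σAT⁴ = 5.670×10⁻⁸ × 2.61×10⁻⁵ × (2574)⁴ = 65.0 W.

P ≈ 65.0 W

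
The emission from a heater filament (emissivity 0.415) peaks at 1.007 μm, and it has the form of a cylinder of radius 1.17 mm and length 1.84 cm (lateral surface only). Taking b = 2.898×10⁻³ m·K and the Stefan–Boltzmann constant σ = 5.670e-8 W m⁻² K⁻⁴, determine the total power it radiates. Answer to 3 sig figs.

P ≈ 218 W

Wien's law: T = b/λ_max = 2.898×10⁻³/1.007×10⁻⁶ = 2877.86 K.
Lateral area A = 2πrL = 2π×1.17×10⁻³×0.0184 = 1.35264×10⁻⁴ m².
Then P = εσAT⁴ = 0.415×5.670×10⁻⁸×1.35264×10⁻⁴×(2877.86)⁴ = 218 W.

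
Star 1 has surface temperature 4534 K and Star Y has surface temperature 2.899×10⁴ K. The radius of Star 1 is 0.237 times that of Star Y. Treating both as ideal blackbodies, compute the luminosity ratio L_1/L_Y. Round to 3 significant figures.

L ∝ R²T⁴, so L_1/L_Y = (R_1/R_Y)²(T_1/T_Y)⁴ = (0.237)² × (4534/2.899×10⁴)⁴ = 0.056169 × 5.98320×10⁻⁴ = 3.36×10⁻⁵.

L_1/L_Y ≈ 3.36×10⁻⁵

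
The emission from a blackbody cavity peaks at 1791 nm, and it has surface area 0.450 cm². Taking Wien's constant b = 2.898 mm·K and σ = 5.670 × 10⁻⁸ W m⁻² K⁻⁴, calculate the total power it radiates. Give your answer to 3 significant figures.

P ≈ 17.5 W

Wien's law: T = b/λ_max = 2.898×10⁻³/1.791×10⁻⁶ = 1618.09 K.
Area A = 0.450 cm² = 4.50×10⁻⁵ m².
Then P = σAT⁴ = 5.670×10⁻⁸×4.50×10⁻⁵×(1618.09)⁴ = 17.5 W.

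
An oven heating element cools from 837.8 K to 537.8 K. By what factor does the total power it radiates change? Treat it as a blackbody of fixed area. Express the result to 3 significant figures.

P₂/P₁ ≈ 0.170

P ∝ T⁴, so P₂/P₁ = (T₂/T₁)⁴ = (537.8/837.8)⁴ = (0.641919)⁴ = 0.170.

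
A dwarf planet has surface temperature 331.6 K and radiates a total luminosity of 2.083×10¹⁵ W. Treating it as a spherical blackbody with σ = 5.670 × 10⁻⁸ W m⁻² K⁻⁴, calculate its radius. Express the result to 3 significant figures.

L = 4πR²σT⁴ ⇒ R = √(L/(4πσT⁴)).
σT⁴ = 685.553 W/m², so R = √(2.083×10¹⁵/(4π×685.553)) = 4.92×10⁵ m.

R ≈ 4.92×10⁵ m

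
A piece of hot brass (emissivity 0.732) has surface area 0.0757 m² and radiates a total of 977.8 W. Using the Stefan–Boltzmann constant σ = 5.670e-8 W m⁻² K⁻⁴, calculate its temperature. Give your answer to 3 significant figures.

T ≈ 747 K

Area A = 0.0757 m².
P = εσAT⁴ ⇒ T = (P/(εσA))^(1/4) = (977.8/(0.732×5.670×10⁻⁸×0.0757))^(1/4) = 747 K.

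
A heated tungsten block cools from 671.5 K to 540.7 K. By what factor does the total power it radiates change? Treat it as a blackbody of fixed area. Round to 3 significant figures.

P₂/P₁ ≈ 0.420

P ∝ T⁴, so P₂/P₁ = (T₂/T₁)⁴ = (540.7/671.5)⁴ = (0.805212)⁴ = 0.420.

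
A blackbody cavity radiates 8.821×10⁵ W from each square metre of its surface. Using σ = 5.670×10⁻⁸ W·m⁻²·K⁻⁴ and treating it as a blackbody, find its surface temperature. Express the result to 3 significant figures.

I = σT⁴, so T = (I/σ)^(1/4) = (8.821×10⁵/(5.670×10⁻⁸))^(1/4) = 1.99×10³ K.

T ≈ 1.99×10³ K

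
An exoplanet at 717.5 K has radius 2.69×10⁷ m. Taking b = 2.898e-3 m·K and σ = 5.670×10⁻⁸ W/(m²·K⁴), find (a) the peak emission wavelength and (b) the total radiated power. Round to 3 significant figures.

(a) λ_max = b/T = 2.898×10⁻³/717.5 = 4.039×10⁻⁶ m = 4.04 μm.
Surface area A = 4πR² = 4π(2.69×10⁷ m)² = 9.09315×10¹⁵ m².
(b) P = σAT⁴ = 5.670×10⁻⁸×9.09315×10¹⁵×(717.5)⁴ = 1.37×10²⁰ W.

λ_max ≈ 4.04 μm; P ≈ 1.37×10²⁰ W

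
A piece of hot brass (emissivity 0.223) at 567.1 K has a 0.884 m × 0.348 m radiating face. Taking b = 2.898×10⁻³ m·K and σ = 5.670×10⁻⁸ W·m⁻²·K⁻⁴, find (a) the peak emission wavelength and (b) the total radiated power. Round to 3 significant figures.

λ_max ≈ 5.11 μm; P ≈ 402 W

(a) λ_max = b/T = 2.898×10⁻³/567.1 = 5.110×10⁻⁶ m = 5.11 μm.
Area A = 0.884 × 0.348 = 0.307632 m².
(b) P = εσAT⁴ = 0.223×5.670×10⁻⁸×0.307632×(567.1)⁴ = 402 W.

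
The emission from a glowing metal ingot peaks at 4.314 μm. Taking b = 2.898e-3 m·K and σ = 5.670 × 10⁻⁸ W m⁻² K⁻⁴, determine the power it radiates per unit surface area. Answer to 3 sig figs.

I ≈ 1.15×10⁴ W/m²

Wien's law: T = b/λ_max = 2.898×10⁻³/4.314×10⁻⁶ = 671.766 K.
Then I = σT⁴ = 5.670×10⁻⁸×(671.766)⁴ = 1.15×10⁴ W/m².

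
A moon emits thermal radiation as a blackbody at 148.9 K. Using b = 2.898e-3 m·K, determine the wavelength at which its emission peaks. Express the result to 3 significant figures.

Wien's displacement law: λ_max = b/T = (2.898×10⁻³ m·K)/(148.9 K) = 1.946×10⁻⁵ m.
That is 19.5 μm, in the infrared range.

λ_max ≈ 19.5 μm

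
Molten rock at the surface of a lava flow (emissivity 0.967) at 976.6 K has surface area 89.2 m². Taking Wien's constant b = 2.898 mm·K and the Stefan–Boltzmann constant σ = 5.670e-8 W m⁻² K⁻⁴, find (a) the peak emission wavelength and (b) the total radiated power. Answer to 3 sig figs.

λ_max ≈ 2.97×10³ nm; P ≈ 4.45×10⁶ W

(a) λ_max = b/T = 2.898×10⁻³/976.6 = 2.967×10⁻⁶ m = 2.97×10³ nm.
Area A = 89.2 m².
(b) P = εσAT⁴ = 0.967×5.670×10⁻⁸×89.2×(976.6)⁴ = 4.45×10⁶ W.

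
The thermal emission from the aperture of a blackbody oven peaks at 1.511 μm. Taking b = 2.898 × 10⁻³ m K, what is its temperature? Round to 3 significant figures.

Wien's law gives T = b/λ_max = (2.898×10⁻³ m·K)/(1.511×10⁻⁶ m) = 1.92×10³ K.

T ≈ 1.92×10³ K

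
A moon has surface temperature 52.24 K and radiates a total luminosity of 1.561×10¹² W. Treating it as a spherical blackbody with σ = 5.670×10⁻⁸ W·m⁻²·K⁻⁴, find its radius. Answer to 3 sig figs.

L = 4πR²σT⁴ ⇒ R = √(L/(4πσT⁴)).
σT⁴ = 0.422275 W/m², so R = √(1.561×10¹²/(4π×0.422275)) = 5.42×10⁵ m.

R ≈ 5.42×10⁵ m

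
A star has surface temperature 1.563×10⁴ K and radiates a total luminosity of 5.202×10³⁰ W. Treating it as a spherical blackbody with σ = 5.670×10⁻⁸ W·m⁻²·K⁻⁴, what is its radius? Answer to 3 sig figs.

L = 4πR²σT⁴ ⇒ R = √(L/(4πσT⁴)).
σT⁴ = 3.38391×10⁹ W/m², so R = √(5.202×10³⁰/(4π×3.38391×10⁹)) = 1.11×10¹⁰ m.

R ≈ 1.11×10¹⁰ m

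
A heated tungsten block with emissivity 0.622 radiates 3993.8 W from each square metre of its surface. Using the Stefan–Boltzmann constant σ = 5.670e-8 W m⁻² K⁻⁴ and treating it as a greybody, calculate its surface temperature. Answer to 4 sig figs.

I = εσT⁴, so T = (I/εσ)^(1/4) = (3993.8/(0.622×5.670×10⁻⁸))^(1/4) = 580.1 K.

T ≈ 580.1 K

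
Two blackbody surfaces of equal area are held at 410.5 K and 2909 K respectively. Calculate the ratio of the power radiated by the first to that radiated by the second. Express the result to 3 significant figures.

P₁/P₂ ≈ 3.97×10⁻⁴

With equal areas, P₁/P₂ = (T₁/T₂)⁴ = (410.5/2909)⁴ = 3.97×10⁻⁴.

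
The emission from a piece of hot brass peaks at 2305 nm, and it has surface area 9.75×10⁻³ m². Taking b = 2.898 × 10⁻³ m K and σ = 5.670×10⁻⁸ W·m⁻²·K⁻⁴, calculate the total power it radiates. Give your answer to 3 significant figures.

P ≈ 1.38×10³ W

Wien's law: T = b/λ_max = 2.898×10⁻³/2.305×10⁻⁶ = 1257.27 K.
Area A = 9.75×10⁻³ m².
Then P = σAT⁴ = 5.670×10⁻⁸×9.75×10⁻³×(1257.27)⁴ = 1.38×10³ W.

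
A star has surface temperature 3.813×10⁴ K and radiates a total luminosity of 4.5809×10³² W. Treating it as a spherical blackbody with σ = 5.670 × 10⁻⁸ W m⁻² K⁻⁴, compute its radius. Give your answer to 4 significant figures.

R ≈ 1.744×10¹⁰ m

L = 4πR²σT⁴ ⇒ R = √(L/(4πσT⁴)).
σT⁴ = 1.19853×10¹¹ W/m², so R = √(4.5809×10³²/(4π×1.19853×10¹¹)) = 1.744×10¹⁰ m.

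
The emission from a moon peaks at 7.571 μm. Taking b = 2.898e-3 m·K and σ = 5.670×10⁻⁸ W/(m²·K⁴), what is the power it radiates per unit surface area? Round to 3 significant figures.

I ≈ 1.22×10³ W/m²

Wien's law: T = b/λ_max = 2.898×10⁻³/7.571×10⁻⁶ = 382.776 K.
Then I = σT⁴ = 5.670×10⁻⁸×(382.776)⁴ = 1.22×10³ W/m².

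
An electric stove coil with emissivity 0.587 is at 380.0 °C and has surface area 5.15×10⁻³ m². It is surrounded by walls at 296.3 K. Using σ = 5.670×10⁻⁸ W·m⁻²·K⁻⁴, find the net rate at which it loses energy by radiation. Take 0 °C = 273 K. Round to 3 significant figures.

T = 380.0 °C + 273 = 653.0 K.
Area A = 5.15×10⁻³ m².
Net radiated power P_net = εσA(T⁴ − T₀⁴) = 0.587×5.670×10⁻⁸×5.15×10⁻³×(653.0⁴ − 296.3⁴).
T⁴ − T₀⁴ = 1.81825×10¹¹ − 7.70773×10⁹ = 1.74117×10¹¹ K⁴, so P_net = 29.8 W.

Net loss ≈ 29.8 W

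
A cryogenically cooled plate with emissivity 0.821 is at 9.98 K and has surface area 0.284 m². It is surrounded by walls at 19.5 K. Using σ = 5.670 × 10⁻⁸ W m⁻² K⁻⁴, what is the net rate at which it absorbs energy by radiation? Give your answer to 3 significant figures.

Net gain ≈ 1.78×10⁻³ W

Area A = 0.284 m².
Net radiated power P_net = εσA(T⁴ − T₀⁴) = 0.821×5.670×10⁻⁸×0.284×(9.98⁴ − 19.5⁴).
T⁴ − T₀⁴ = 9920.24 − 1.44590×10⁵ = -1.34670×10⁵ K⁴, so P_net = -1.78×10⁻³ W — negative, meaning a net gain of 1.78×10⁻³ W.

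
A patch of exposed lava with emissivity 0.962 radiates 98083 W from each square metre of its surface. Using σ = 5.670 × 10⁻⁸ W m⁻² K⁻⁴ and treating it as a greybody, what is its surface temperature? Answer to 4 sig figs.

T ≈ 1158 K

I = εσT⁴, so T = (I/εσ)^(1/4) = (98083/(0.962×5.670×10⁻⁸))^(1/4) = 1158 K.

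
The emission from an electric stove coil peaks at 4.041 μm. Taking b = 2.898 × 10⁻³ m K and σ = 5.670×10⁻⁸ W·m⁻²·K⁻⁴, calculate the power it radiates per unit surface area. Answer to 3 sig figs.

Wien's law: T = b/λ_max = 2.898×10⁻³/4.041×10⁻⁶ = 717.149 K.
Then I = σT⁴ = 5.670×10⁻⁸×(717.149)⁴ = 1.50×10⁴ W/m².

I ≈ 1.50×10⁴ W/m²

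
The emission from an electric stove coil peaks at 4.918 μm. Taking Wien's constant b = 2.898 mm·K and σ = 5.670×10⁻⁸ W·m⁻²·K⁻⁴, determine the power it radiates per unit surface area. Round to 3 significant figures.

I ≈ 6.84×10³ W/m²

Wien's law: T = b/λ_max = 2.898×10⁻³/4.918×10⁻⁶ = 589.264 K.
Then I = σT⁴ = 5.670×10⁻⁸×(589.264)⁴ = 6.84×10³ W/m².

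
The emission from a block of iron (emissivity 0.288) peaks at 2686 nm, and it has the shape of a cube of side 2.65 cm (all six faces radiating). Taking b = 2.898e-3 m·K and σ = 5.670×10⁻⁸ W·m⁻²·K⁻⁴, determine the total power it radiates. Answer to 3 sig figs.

P ≈ 93.2 W

Wien's law: T = b/λ_max = 2.898×10⁻³/2.686×10⁻⁶ = 1078.93 K.
Area A = 6s² = 6×(0.0265 m)² = 4.2135×10⁻³ m².
Then P = εσAT⁴ = 0.288×5.670×10⁻⁸×4.2135×10⁻³×(1078.93)⁴ = 93.2 W.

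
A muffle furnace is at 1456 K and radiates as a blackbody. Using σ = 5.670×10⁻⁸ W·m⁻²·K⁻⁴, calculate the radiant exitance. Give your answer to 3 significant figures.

Stefan–Boltzmann: I = σT⁴ = 5.670×10⁻⁸ × (1456)⁴ = 2.55×10⁵ W/m².

I ≈ 2.55×10⁵ W/m²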